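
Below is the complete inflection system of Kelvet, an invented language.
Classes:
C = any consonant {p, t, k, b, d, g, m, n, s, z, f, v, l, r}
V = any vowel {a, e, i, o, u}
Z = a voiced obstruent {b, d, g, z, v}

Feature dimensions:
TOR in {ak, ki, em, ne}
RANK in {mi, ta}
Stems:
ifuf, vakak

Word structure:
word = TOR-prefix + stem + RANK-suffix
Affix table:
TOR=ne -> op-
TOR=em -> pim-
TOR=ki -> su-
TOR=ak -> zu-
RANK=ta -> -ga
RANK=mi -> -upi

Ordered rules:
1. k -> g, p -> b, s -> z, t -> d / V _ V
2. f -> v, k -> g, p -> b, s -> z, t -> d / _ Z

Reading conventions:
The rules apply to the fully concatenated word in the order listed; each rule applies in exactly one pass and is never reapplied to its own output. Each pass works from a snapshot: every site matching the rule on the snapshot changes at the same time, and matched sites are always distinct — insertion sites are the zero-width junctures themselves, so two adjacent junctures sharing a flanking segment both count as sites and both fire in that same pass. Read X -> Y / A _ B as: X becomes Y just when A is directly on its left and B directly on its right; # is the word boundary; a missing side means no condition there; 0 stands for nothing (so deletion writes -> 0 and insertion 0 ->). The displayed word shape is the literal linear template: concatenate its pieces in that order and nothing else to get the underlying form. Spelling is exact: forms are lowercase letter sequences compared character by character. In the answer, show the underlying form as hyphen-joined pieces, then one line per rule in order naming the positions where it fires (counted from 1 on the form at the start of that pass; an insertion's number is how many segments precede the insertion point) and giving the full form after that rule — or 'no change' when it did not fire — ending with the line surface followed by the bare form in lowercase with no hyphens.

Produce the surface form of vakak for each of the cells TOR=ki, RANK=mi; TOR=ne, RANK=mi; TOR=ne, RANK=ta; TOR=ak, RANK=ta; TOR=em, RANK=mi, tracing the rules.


cell TOR=ki, RANK=mi:
underlying: su-vakak-upi
1. k -> g, p -> b, s -> z, t -> d / V _ V: fires at position(s) 5, 7, 9: suvagagubi
2. f -> v, k -> g, p -> b, s -> z, t -> d / _ Z: no change
surface: suvagagubi

cell TOR=ne, RANK=mi:
underlying: op-vakak-upi
1. k -> g, p -> b, s -> z, t -> d / V _ V: fires at position(s) 5, 7, 9: opvagagubi
2. f -> v, k -> g, p -> b, s -> z, t -> d / _ Z: fires at position(s) 2: obvagagubi
surface: obvagagubi

cell TOR=ne, RANK=ta:
underlying: op-vakak-ga
1. k -> g, p -> b, s -> z, t -> d / V _ V: fires at position(s) 5: opvagakga
2. f -> v, k -> g, p -> b, s -> z, t -> d / _ Z: fires at position(s) 2, 7: obvagagga
surface: obvagagga

cell TOR=ak, RANK=ta:
underlying: zu-vakak-ga
1. k -> g, p -> b, s -> z, t -> d / V _ V: fires at position(s) 5: zuvagakga
2. f -> v, k -> g, p -> b, s -> z, t -> d / _ Z: fires at position(s) 7: zuvagagga
surface: zuvagagga

cell TOR=em, RANK=mi:
underlying: pim-vakak-upi
1. k -> g, p -> b, s -> z, t -> d / V _ V: fires at position(s) 6, 8, 10: pimvagagubi
2. f -> v, k -> g, p -> b, s -> z, t -> d / _ Z: no change
surface: pimvagagubi


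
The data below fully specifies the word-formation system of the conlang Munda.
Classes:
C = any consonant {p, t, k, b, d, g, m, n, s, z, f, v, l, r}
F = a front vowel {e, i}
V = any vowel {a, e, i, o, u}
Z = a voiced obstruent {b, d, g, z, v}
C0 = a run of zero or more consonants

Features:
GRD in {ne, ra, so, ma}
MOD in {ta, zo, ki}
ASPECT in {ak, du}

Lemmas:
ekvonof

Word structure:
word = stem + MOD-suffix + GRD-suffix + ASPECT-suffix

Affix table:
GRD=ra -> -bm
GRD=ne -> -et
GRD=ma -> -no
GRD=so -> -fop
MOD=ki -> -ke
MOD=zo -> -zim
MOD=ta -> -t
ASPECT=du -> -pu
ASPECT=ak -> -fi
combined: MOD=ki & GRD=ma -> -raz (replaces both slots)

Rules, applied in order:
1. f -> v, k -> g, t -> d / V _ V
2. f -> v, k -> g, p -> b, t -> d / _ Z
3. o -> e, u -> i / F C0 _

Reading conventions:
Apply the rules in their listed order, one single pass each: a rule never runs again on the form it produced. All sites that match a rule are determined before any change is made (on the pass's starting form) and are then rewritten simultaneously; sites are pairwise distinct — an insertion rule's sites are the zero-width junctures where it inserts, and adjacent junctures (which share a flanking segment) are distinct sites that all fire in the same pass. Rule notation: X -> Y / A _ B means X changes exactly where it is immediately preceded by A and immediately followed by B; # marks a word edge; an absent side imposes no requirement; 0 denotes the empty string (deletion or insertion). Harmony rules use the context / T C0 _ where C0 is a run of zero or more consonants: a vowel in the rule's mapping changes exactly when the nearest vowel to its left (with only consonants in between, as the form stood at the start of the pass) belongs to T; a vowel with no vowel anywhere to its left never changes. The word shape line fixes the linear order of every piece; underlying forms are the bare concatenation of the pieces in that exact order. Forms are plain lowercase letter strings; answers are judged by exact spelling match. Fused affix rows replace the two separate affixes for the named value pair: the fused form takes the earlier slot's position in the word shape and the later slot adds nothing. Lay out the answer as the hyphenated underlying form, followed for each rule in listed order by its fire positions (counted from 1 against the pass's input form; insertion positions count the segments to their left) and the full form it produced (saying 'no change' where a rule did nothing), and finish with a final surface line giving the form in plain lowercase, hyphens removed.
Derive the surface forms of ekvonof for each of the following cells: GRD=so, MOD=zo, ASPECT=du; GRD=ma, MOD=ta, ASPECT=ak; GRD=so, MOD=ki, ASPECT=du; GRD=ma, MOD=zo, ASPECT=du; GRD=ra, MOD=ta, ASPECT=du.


cell GRD=so, MOD=zo, ASPECT=du:
underlying: ekvonof-zim-fop-pu
1. f -> v, k -> g, t -> d / V _ V: no change
2. f -> v, k -> g, p -> b, t -> d / _ Z: fires at position(s) 2, 7: egvonovzimfoppu
3. o -> e, u -> i / F C0 _: fires at position(s) 4, 12: egvenovzimfeppu
surface: egvenovzimfeppu

cell GRD=ma, MOD=ta, ASPECT=ak:
underlying: ekvonof-t-no-fi
1. f -> v, k -> g, t -> d / V _ V: fires at position(s) 11: ekvonoftnovi
2. f -> v, k -> g, p -> b, t -> d / _ Z: fires at position(s) 2: egvonoftnovi
3. o -> e, u -> i / F C0 _: fires at position(s) 4: egvenoftnovi
surface: egvenoftnovi

cell GRD=so, MOD=ki, ASPECT=du:
underlying: ekvonof-ke-fop-pu
1. f -> v, k -> g, t -> d / V _ V: fires at position(s) 10: ekvonofkevoppu
2. f -> v, k -> g, p -> b, t -> d / _ Z: fires at position(s) 2: egvonofkevoppu
3. o -> e, u -> i / F C0 _: fires at position(s) 4, 11: egvenofkeveppu
surface: egvenofkeveppu

cell GRD=ma, MOD=zo, ASPECT=du:
underlying: ekvonof-zim-no-pu
1. f -> v, k -> g, t -> d / V _ V: no change
2. f -> v, k -> g, p -> b, t -> d / _ Z: fires at position(s) 2, 7: egvonovzimnopu
3. o -> e, u -> i / F C0 _: fires at position(s) 4, 12: egvenovzimnepu
surface: egvenovzimnepu

cell GRD=ra, MOD=ta, ASPECT=du:
underlying: ekvonof-t-bm-pu
1. f -> v, k -> g, t -> d / V _ V: no change
2. f -> v, k -> g, p -> b, t -> d / _ Z: fires at position(s) 2, 8: egvonofdbmpu
3. o -> e, u -> i / F C0 _: fires at position(s) 4: egvenofdbmpu
surface: egvenofdbmpu


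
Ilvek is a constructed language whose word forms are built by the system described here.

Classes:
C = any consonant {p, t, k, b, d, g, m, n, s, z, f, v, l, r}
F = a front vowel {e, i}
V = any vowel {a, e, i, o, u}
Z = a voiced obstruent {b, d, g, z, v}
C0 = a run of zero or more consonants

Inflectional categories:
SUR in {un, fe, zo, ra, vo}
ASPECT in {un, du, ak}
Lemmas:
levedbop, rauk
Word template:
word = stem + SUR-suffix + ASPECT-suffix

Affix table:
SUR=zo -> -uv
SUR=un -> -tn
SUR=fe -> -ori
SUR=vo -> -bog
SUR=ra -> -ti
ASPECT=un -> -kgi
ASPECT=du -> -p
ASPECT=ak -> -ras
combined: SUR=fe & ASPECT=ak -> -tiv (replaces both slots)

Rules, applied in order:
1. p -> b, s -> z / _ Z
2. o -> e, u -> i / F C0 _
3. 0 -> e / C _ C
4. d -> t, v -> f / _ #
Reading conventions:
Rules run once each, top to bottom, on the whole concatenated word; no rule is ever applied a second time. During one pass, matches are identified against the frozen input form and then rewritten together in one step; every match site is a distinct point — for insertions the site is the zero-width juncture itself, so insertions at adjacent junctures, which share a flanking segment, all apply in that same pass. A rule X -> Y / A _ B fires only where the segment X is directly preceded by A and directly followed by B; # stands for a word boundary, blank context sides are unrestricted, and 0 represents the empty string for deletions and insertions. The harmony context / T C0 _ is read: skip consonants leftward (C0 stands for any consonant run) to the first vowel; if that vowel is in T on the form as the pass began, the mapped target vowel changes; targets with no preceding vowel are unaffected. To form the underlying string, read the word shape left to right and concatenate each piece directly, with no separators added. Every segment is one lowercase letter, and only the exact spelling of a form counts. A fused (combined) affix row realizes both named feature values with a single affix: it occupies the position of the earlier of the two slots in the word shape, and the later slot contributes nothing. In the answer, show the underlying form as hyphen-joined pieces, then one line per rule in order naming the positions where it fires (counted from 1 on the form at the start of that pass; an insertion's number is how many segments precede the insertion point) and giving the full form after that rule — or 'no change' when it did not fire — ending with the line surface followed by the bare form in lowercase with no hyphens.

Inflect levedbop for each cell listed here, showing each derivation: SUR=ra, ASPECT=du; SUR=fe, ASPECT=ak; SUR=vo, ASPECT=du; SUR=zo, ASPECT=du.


cell SUR=ra, ASPECT=du:
underlying: levedbop-ti-p
1. p -> b, s -> z / _ Z: no change
2. o -> e, u -> i / F C0 _: fires at position(s) 7: levedbeptip
3. 0 -> e / C _ C: inserts after position(s) 5, 8: levedebepetip
4. d -> t, v -> f / _ #: no change
surface: levedebepetip

cell SUR=fe, ASPECT=ak:
underlying: levedbop-tiv
1. p -> b, s -> z / _ Z: no change
2. o -> e, u -> i / F C0 _: fires at position(s) 7: levedbeptiv
3. 0 -> e / C _ C: inserts after position(s) 5, 8: levedebepetiv
4. d -> t, v -> f / _ #: fires at position(s) 13: levedebepetif
surface: levedebepetif

cell SUR=vo, ASPECT=du:
underlying: levedbop-bog-p
1. p -> b, s -> z / _ Z: fires at position(s) 8: levedbobbogp
2. o -> e, u -> i / F C0 _: fires at position(s) 7: levedbebbogp
3. 0 -> e / C _ C: inserts after position(s) 5, 8, 11: levedebebebogep
4. d -> t, v -> f / _ #: no change
surface: levedebebebogep

cell SUR=zo, ASPECT=du:
underlying: levedbop-uv-p
1. p -> b, s -> z / _ Z: no change
2. o -> e, u -> i / F C0 _: fires at position(s) 7: levedbepuvp
3. 0 -> e / C _ C: inserts after position(s) 5, 10: levedebepuvep
4. d -> t, v -> f / _ #: no change
surface: levedebepuvep


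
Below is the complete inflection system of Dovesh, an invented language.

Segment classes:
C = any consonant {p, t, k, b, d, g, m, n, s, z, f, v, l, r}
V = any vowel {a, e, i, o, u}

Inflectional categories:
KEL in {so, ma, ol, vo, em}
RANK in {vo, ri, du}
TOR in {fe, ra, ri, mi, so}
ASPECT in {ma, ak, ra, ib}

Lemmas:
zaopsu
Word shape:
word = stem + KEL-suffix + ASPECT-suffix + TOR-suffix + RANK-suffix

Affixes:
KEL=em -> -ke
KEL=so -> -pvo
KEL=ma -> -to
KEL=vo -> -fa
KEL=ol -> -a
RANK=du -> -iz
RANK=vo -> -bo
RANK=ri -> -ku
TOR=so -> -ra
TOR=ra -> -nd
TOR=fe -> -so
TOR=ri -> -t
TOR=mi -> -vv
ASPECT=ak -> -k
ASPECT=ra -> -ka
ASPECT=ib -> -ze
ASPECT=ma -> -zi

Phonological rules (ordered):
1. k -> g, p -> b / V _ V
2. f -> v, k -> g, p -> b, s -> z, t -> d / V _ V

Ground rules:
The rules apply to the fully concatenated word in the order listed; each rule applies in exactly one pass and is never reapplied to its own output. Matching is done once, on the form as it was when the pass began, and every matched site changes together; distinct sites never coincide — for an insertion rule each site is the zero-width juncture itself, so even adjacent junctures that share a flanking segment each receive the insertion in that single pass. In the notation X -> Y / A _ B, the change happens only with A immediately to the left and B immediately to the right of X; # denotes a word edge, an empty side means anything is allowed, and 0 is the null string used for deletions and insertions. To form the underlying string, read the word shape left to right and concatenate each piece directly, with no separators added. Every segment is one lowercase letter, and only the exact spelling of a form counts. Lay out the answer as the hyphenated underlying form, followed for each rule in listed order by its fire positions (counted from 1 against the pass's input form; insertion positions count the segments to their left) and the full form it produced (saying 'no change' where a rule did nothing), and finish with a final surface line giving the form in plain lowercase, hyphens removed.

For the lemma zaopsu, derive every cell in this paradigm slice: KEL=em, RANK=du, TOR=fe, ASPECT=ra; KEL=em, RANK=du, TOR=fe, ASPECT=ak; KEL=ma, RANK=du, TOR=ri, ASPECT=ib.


cell KEL=em, RANK=du, TOR=fe, ASPECT=ra:
underlying: zaopsu-ke-ka-so-iz
1. k -> g, p -> b / V _ V: fires at position(s) 7, 9: zaopsugegasoiz
2. f -> v, k -> g, p -> b, s -> z, t -> d / V _ V: fires at position(s) 11: zaopsugegazoiz
surface: zaopsugegazoiz

cell KEL=em, RANK=du, TOR=fe, ASPECT=ak:
underlying: zaopsu-ke-k-so-iz
1. k -> g, p -> b / V _ V: fires at position(s) 7: zaopsugeksoiz
2. f -> v, k -> g, p -> b, s -> z, t -> d / V _ V: no change
surface: zaopsugeksoiz

cell KEL=ma, RANK=du, TOR=ri, ASPECT=ib:
underlying: zaopsu-to-ze-t-iz
1. k -> g, p -> b / V _ V: no change
2. f -> v, k -> g, p -> b, s -> z, t -> d / V _ V: fires at position(s) 7, 11: zaopsudozediz
surface: zaopsudozediz


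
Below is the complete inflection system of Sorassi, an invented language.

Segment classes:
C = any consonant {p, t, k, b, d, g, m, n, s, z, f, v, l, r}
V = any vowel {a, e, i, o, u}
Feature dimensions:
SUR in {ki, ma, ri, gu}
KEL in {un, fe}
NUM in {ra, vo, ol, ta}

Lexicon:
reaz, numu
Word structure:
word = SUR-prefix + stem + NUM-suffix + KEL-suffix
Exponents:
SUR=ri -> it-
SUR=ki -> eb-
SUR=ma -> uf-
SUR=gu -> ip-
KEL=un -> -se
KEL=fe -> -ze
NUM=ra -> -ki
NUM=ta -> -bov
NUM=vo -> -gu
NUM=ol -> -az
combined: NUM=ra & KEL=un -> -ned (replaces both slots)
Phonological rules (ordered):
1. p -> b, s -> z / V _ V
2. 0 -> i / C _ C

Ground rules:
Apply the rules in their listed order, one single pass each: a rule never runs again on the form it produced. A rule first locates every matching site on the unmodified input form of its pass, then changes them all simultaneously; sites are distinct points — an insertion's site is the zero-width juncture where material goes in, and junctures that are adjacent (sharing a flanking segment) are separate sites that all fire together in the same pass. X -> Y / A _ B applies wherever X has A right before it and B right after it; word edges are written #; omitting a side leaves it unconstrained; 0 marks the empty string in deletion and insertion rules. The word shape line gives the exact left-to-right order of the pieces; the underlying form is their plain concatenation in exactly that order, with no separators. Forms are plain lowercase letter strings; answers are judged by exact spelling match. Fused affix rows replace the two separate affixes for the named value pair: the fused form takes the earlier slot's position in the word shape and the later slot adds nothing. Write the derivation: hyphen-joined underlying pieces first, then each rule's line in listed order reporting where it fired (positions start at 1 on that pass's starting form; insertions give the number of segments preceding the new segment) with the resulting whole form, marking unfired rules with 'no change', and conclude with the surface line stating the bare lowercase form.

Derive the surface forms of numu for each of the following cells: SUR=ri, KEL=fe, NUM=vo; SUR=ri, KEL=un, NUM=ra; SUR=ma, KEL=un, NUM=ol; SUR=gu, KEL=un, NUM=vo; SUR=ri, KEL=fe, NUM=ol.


cell SUR=ri, KEL=fe, NUM=vo:
underlying: it-numu-gu-ze
1. p -> b, s -> z / V _ V: no change
2. 0 -> i / C _ C: inserts after position(s) 2: itinumuguze
surface: itinumuguze

cell SUR=ri, KEL=un, NUM=ra:
underlying: it-numu-ned
1. p -> b, s -> z / V _ V: no change
2. 0 -> i / C _ C: inserts after position(s) 2: itinumuned
surface: itinumuned

cell SUR=ma, KEL=un, NUM=ol:
underlying: uf-numu-az-se
1. p -> b, s -> z / V _ V: no change
2. 0 -> i / C _ C: inserts after position(s) 2, 8: ufinumuazise
surface: ufinumuazise

cell SUR=gu, KEL=un, NUM=vo:
underlying: ip-numu-gu-se
1. p -> b, s -> z / V _ V: fires at position(s) 9: ipnumuguze
2. 0 -> i / C _ C: inserts after position(s) 2: ipinumuguze
surface: ipinumuguze

cell SUR=ri, KEL=fe, NUM=ol:
underlying: it-numu-az-ze
1. p -> b, s -> z / V _ V: no change
2. 0 -> i / C _ C: inserts after position(s) 2, 8: itinumuazize
surface: itinumuazize


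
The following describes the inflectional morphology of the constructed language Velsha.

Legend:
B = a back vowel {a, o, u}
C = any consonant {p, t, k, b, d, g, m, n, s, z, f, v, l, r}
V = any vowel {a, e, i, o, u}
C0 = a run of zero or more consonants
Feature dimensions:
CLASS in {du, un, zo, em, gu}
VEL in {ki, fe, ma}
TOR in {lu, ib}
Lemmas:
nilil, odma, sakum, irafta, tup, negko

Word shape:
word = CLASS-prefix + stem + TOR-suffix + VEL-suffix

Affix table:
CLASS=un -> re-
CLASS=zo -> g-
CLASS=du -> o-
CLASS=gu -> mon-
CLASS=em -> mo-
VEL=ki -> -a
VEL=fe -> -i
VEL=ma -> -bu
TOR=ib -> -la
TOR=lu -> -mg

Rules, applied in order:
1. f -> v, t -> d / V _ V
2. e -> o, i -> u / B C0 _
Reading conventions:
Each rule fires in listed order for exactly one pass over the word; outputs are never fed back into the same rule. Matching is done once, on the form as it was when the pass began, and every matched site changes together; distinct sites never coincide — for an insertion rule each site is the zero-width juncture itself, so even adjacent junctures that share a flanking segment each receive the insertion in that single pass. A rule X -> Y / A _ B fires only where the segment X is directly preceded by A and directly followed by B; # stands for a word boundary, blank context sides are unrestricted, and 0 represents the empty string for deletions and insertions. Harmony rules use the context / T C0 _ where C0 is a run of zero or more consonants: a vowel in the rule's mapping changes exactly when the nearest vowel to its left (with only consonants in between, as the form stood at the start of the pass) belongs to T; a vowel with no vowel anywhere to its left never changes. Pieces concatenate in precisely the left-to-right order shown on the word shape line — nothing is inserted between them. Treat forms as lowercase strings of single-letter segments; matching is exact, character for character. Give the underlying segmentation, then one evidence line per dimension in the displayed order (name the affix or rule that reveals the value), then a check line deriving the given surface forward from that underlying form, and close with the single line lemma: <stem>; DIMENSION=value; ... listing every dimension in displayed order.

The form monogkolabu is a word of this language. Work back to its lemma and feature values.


underlying: mo-negko-la-bu
CLASS=em - signalled by the affix mo-
VEL=ma - signalled by the affix -bu
TOR=ib - signalled by the affix -la
check: monegkolabu -> monegkolabu -> monogkolabu
lemma: negko; CLASS=em; VEL=ma; TOR=ib


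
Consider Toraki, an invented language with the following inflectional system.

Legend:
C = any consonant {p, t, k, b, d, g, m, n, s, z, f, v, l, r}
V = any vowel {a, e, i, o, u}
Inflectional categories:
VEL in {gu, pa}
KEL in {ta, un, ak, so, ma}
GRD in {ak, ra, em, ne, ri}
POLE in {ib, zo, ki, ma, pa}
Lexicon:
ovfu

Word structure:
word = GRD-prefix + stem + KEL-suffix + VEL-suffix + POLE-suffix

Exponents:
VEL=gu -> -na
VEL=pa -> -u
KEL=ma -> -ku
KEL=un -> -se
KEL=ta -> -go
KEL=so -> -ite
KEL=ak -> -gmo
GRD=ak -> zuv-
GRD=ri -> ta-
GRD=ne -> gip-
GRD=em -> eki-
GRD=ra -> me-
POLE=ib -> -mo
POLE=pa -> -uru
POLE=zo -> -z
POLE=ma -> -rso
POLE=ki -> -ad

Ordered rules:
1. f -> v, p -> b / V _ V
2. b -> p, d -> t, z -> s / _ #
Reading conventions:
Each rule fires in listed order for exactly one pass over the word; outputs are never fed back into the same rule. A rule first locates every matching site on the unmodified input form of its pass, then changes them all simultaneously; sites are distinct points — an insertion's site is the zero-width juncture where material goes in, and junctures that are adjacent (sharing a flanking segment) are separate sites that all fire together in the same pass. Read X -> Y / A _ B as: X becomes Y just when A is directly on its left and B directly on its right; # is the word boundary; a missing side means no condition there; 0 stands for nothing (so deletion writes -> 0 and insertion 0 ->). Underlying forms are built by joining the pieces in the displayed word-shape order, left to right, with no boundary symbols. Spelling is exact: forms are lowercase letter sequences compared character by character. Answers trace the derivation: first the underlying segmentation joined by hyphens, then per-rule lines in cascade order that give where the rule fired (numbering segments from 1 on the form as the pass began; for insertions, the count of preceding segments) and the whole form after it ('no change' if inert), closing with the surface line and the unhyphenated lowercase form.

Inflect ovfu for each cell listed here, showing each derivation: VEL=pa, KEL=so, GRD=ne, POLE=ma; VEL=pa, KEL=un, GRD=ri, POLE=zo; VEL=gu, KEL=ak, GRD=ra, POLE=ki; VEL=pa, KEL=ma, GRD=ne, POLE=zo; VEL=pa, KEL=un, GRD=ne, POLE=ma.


cell VEL=pa, KEL=so, GRD=ne, POLE=ma:
underlying: gip-ovfu-ite-u-rso
1. f -> v, p -> b / V _ V: fires at position(s) 3: gibovfuiteurso
2. b -> p, d -> t, z -> s / _ #: no change
surface: gibovfuiteurso

cell VEL=pa, KEL=un, GRD=ri, POLE=zo:
underlying: ta-ovfu-se-u-z
1. f -> v, p -> b / V _ V: no change
2. b -> p, d -> t, z -> s / _ #: fires at position(s) 10: taovfuseus
surface: taovfuseus

cell VEL=gu, KEL=ak, GRD=ra, POLE=ki:
underlying: me-ovfu-gmo-na-ad
1. f -> v, p -> b / V _ V: no change
2. b -> p, d -> t, z -> s / _ #: fires at position(s) 13: meovfugmonaat
surface: meovfugmonaat

cell VEL=pa, KEL=ma, GRD=ne, POLE=zo:
underlying: gip-ovfu-ku-u-z
1. f -> v, p -> b / V _ V: fires at position(s) 3: gibovfukuuz
2. b -> p, d -> t, z -> s / _ #: fires at position(s) 11: gibovfukuus
surface: gibovfukuus

cell VEL=pa, KEL=un, GRD=ne, POLE=ma:
underlying: gip-ovfu-se-u-rso
1. f -> v, p -> b / V _ V: fires at position(s) 3: gibovfuseurso
2. b -> p, d -> t, z -> s / _ #: no change
surface: gibovfuseurso


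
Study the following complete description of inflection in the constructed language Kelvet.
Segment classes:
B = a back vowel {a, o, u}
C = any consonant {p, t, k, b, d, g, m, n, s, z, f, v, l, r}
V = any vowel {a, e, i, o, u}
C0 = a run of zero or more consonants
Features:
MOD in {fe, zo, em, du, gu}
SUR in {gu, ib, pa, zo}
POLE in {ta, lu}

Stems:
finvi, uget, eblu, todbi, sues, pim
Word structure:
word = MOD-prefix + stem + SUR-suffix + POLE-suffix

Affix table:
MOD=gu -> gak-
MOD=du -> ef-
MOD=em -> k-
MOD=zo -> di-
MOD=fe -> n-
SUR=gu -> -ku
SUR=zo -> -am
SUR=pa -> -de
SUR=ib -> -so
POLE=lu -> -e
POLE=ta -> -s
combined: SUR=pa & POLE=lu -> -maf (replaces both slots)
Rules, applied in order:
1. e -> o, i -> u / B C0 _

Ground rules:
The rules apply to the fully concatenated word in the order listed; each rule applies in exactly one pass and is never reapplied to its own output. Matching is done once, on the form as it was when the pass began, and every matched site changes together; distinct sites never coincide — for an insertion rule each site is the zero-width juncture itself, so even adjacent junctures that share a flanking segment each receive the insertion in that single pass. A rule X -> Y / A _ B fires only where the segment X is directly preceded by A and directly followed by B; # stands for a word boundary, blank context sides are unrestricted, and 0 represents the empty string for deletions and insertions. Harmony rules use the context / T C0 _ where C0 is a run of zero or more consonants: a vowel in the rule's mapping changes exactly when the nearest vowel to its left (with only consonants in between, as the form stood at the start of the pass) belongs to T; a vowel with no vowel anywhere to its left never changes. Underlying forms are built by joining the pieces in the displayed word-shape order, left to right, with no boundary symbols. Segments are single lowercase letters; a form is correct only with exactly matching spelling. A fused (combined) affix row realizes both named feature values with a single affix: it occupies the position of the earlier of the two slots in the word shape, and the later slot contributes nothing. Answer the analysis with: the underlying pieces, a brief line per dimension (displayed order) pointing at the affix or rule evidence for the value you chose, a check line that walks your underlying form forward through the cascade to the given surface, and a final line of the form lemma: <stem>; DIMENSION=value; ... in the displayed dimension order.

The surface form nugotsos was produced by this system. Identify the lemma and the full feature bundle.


underlying: n-uget-so-s
MOD=fe - signalled by the affix n-
SUR=ib - signalled by the affix -so
POLE=ta - signalled by the affix -s
check: nugetsos -> nugotsos
lemma: uget; MOD=fe; SUR=ib; POLE=ta


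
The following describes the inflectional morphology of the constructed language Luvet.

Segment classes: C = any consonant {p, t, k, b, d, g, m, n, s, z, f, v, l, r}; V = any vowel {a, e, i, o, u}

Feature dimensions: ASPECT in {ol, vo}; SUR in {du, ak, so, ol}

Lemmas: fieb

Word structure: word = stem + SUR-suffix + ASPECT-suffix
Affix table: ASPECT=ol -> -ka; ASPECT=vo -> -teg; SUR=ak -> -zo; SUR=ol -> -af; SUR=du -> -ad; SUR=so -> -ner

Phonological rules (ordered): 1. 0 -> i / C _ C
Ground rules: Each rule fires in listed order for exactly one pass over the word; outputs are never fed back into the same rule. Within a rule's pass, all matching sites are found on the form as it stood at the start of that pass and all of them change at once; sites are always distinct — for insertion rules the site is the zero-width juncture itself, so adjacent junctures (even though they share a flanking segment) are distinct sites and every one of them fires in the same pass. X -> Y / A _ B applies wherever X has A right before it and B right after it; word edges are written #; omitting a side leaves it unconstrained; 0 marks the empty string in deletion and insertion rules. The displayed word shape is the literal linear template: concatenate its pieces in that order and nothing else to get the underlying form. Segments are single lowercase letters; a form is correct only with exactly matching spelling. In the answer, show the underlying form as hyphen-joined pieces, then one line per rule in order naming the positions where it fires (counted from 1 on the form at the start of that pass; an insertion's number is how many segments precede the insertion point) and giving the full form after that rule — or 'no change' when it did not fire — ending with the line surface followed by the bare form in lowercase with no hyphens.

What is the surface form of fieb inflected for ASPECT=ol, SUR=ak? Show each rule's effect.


underlying: fieb-zo-ka
1. 0 -> i / C _ C: inserts after position(s) 4: fiebizoka
surface: fiebizoka


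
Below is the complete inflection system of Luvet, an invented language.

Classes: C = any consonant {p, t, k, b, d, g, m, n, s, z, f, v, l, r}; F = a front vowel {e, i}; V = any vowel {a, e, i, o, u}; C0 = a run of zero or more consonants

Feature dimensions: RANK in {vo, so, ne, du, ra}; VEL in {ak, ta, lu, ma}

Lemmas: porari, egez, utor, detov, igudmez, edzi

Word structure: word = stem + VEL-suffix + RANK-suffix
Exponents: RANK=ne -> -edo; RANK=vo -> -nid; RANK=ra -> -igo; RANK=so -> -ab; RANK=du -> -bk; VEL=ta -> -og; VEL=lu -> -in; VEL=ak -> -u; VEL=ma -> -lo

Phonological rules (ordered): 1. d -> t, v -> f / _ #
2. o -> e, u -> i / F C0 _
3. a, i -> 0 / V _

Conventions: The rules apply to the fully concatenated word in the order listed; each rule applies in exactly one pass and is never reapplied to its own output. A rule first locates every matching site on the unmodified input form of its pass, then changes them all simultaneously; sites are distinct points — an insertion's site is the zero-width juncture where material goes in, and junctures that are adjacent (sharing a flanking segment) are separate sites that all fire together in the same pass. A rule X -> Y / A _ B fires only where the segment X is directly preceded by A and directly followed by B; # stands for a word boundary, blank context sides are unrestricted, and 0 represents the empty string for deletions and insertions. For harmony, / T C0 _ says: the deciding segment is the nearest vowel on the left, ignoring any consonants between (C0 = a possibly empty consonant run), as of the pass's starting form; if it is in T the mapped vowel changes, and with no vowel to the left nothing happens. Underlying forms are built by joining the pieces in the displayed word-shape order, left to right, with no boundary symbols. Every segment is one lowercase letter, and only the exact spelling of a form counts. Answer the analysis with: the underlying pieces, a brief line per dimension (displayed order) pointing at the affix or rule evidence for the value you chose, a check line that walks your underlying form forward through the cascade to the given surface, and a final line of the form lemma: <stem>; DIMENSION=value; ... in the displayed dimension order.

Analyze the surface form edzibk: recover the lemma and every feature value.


underlying: edzi-u-bk
RANK=du - signalled by the affix -bk
VEL=ak - signalled by the affix -u
check: edziubk -> edziubk -> edziibk -> edzibk
lemma: edzi; RANK=du; VEL=ak


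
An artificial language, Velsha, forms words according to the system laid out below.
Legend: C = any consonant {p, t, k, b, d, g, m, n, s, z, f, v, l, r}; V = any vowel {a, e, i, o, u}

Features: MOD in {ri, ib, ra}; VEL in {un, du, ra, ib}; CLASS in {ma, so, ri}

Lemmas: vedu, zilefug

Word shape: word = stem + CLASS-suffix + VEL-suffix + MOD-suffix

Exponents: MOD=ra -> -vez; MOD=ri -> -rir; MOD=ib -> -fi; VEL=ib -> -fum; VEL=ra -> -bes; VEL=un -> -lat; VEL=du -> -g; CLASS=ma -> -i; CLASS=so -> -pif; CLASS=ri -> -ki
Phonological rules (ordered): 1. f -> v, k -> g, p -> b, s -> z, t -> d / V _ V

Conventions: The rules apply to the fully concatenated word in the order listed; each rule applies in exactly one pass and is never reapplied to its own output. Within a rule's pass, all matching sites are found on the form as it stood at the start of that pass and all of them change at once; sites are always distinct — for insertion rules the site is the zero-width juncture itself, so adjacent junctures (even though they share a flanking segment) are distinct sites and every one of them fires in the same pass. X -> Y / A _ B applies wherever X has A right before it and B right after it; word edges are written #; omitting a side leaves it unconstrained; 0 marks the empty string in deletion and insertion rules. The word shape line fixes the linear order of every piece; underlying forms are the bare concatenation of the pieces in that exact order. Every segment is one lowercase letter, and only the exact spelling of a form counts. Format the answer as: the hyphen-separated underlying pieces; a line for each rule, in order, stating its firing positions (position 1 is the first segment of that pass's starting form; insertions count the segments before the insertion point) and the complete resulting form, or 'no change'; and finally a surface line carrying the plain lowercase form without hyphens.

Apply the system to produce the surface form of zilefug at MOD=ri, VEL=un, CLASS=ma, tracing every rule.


underlying: zilefug-i-lat-rir
1. f -> v, k -> g, p -> b, s -> z, t -> d / V _ V: fires at position(s) 5: zilevugilatrir
surface: zilevugilatrir


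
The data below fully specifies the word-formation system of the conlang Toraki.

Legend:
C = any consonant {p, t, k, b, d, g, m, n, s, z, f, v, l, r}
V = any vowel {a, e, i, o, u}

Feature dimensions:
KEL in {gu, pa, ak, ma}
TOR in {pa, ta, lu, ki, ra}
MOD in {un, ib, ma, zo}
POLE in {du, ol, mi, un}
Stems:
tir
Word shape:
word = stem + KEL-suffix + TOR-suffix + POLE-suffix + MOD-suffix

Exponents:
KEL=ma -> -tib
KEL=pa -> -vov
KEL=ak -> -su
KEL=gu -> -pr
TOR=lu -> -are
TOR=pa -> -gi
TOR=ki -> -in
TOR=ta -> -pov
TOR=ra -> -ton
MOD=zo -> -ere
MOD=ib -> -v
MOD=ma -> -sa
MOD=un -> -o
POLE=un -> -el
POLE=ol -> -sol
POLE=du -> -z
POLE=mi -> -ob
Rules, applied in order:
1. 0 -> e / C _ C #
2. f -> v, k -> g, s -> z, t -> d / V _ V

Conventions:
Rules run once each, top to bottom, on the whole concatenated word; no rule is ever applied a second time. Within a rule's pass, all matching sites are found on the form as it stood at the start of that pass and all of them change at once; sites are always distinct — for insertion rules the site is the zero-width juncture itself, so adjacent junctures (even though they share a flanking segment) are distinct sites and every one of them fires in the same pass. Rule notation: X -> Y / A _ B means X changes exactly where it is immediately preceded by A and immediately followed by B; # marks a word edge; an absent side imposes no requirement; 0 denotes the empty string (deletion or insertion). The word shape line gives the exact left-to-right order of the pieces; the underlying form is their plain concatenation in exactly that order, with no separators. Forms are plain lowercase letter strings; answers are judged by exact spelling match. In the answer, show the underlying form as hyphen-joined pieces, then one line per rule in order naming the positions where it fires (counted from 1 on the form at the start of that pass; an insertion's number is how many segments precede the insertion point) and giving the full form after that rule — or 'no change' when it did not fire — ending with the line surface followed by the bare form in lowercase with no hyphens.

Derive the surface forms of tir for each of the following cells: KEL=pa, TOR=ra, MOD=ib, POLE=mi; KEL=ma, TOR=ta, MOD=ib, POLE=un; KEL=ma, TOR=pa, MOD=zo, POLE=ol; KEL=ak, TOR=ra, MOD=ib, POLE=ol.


cell KEL=pa, TOR=ra, MOD=ib, POLE=mi:
underlying: tir-vov-ton-ob-v
1. 0 -> e / C _ C #: inserts after position(s) 11: tirvovtonobev
2. f -> v, k -> g, s -> z, t -> d / V _ V: no change
surface: tirvovtonobev

cell KEL=ma, TOR=ta, MOD=ib, POLE=un:
underlying: tir-tib-pov-el-v
1. 0 -> e / C _ C #: inserts after position(s) 11: tirtibpovelev
2. f -> v, k -> g, s -> z, t -> d / V _ V: no change
surface: tirtibpovelev

cell KEL=ma, TOR=pa, MOD=zo, POLE=ol:
underlying: tir-tib-gi-sol-ere
1. 0 -> e / C _ C #: no change
2. f -> v, k -> g, s -> z, t -> d / V _ V: fires at position(s) 9: tirtibgizolere
surface: tirtibgizolere

cell KEL=ak, TOR=ra, MOD=ib, POLE=ol:
underlying: tir-su-ton-sol-v
1. 0 -> e / C _ C #: inserts after position(s) 11: tirsutonsolev
2. f -> v, k -> g, s -> z, t -> d / V _ V: fires at position(s) 6: tirsudonsolev
surface: tirsudonsolev


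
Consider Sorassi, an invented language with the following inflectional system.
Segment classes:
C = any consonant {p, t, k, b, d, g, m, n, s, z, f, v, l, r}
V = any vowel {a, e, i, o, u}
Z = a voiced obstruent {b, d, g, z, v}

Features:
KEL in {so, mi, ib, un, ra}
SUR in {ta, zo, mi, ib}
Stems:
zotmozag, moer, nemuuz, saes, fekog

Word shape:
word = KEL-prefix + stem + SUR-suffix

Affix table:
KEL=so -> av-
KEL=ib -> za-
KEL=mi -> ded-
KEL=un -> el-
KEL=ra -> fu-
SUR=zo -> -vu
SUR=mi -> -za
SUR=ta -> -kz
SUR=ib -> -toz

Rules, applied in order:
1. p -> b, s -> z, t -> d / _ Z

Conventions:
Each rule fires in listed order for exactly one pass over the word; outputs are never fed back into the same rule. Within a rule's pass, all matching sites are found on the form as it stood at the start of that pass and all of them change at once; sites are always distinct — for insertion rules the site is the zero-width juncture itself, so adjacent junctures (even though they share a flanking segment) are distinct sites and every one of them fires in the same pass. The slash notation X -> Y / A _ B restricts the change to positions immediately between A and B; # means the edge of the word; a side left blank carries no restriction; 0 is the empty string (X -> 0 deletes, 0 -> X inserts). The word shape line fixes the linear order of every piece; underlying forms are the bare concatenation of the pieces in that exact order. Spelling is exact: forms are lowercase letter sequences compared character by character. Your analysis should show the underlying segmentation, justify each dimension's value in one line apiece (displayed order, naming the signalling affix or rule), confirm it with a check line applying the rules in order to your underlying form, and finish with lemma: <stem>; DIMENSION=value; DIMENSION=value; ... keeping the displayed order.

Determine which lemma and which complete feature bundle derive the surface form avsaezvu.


underlying: av-saes-vu
KEL=so - signalled by the affix av-
SUR=zo - signalled by the affix -vu
check: avsaesvu -> avsaezvu
lemma: saes; KEL=so; SUR=zo


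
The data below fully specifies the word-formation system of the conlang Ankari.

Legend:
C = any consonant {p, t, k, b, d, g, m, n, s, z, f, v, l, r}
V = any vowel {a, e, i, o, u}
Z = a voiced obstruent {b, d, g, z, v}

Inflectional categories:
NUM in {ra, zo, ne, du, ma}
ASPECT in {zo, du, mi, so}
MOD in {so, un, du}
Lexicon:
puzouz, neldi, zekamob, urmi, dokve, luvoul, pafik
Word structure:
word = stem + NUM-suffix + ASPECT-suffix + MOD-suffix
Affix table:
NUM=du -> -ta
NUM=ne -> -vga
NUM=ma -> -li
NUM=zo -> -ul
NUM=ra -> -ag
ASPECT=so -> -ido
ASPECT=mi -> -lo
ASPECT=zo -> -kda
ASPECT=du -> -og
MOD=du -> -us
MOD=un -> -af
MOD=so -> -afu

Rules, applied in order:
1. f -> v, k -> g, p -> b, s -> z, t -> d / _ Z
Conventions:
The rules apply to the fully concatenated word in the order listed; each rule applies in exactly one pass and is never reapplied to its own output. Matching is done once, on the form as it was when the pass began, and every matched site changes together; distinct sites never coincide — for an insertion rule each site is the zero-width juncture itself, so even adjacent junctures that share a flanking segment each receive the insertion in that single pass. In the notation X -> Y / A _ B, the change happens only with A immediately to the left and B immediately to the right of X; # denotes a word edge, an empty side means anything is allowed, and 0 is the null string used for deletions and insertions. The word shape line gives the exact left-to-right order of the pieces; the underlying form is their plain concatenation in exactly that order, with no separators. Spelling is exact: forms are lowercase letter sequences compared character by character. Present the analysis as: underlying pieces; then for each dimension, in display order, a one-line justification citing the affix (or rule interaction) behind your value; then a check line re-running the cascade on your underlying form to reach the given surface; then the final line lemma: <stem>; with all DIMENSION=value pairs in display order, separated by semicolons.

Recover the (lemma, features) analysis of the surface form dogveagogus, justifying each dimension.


underlying: dokve-ag-og-us
NUM=ra - signalled by the affix -ag
ASPECT=du - signalled by the affix -og
MOD=du - signalled by the affix -us
check: dokveagogus -> dogveagogus
lemma: dokve; NUM=ra; ASPECT=du; MOD=du


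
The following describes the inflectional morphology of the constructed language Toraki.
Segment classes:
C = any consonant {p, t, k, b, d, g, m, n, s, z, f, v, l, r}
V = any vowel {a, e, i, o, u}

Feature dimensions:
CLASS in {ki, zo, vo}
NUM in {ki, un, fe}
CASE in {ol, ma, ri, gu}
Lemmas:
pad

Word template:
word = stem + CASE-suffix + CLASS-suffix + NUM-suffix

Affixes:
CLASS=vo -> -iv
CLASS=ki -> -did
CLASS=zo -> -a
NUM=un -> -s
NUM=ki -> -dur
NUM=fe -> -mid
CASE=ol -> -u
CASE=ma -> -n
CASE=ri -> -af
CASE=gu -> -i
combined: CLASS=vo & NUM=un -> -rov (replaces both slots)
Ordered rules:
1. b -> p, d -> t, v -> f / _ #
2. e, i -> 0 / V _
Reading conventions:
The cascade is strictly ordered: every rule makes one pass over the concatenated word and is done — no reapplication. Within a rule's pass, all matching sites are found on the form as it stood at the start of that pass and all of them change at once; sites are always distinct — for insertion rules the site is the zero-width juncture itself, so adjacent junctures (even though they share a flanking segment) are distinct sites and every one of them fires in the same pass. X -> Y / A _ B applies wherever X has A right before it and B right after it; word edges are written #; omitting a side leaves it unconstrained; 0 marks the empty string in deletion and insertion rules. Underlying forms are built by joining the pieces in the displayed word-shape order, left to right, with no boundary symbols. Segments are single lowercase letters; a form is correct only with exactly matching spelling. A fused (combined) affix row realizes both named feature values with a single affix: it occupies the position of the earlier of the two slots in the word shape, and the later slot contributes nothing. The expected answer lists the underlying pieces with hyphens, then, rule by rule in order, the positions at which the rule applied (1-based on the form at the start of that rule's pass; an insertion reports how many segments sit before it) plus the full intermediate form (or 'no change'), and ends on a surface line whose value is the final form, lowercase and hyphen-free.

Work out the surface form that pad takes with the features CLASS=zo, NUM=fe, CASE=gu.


underlying: pad-i-a-mid
1. b -> p, d -> t, v -> f / _ #: fires at position(s) 8: padiamit
2. e, i -> 0 / V _: no change
surface: padiamit
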